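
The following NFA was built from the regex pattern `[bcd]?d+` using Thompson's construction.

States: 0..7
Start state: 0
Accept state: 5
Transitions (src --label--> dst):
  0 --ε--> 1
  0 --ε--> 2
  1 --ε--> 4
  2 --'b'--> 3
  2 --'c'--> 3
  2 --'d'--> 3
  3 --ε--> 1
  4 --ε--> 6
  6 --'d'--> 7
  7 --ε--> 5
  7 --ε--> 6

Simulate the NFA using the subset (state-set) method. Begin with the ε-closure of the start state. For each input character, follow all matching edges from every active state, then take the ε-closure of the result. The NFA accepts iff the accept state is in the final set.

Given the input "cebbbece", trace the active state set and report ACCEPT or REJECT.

start: ε-closure({0}) = {0,1,2,4,6}
'c' @ 1: {1,3,4,6}
'e' @ 2: {}  — no active states
rest 'bbbece' ignored (set empty)
final: {}; accept 5 not in set

Answer: REJECT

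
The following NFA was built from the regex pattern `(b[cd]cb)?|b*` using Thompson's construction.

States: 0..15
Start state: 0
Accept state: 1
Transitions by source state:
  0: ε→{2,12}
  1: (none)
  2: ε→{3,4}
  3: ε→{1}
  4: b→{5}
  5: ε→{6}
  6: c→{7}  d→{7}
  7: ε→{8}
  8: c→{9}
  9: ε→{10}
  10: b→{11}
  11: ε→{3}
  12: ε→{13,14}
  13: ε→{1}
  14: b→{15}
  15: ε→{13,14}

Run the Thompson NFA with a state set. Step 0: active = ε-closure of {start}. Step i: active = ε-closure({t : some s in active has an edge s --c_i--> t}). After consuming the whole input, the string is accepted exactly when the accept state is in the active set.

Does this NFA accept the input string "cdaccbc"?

S₀ = ε-closure({0}) = {0,1,2,3,4,12,13,14}
'c' @ 1: {}  — no active states
rest 'daccbc' ignored (set empty)
end set {} — state 1 not in

Answer: REJECT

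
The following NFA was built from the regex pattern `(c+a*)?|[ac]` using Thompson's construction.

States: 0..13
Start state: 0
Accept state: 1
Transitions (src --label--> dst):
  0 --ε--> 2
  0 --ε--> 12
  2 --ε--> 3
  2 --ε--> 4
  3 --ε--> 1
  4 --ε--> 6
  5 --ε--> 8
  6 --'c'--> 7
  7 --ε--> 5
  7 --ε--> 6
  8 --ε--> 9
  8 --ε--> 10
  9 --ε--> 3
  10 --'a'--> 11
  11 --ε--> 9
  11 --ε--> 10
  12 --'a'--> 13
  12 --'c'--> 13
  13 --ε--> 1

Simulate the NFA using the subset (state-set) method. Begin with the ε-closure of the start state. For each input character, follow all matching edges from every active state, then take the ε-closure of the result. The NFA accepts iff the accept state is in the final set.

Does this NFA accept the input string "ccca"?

Answer: ACCEPT

Derivation:
start: ε-closure({0}) = {0,1,2,3,4,6,12}
'c' @ 1: {1,3,5,6,7,8,9,10,13}  (accept∈set)
'c' @ 2: {1,3,5,6,7,8,9,10}  (accept∈set)
'c' @ 3: {1,3,5,6,7,8,9,10}  (accept∈set)
'a' @ 4: {1,3,9,10,11}  (accept∈set)
end set {1,3,9,10,11} — state 1 in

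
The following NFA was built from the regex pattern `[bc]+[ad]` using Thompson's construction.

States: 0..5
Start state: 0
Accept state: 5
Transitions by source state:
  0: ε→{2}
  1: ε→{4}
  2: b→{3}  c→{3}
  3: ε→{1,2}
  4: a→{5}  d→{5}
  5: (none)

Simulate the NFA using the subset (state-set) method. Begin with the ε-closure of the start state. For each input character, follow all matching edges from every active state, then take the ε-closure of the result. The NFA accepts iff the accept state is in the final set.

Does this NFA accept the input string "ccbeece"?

Answer: REJECT

Steps:
initial (ε-close {0}): {0,2}
'c' @ 1: {1,2,3,4}
'c' @ 2: {1,2,3,4}
'b' @ 3: {1,2,3,4}
'e' @ 4: {}  — no active states
rest 'ece' ignored (set empty)
after full input: {}  (accept=5 not in)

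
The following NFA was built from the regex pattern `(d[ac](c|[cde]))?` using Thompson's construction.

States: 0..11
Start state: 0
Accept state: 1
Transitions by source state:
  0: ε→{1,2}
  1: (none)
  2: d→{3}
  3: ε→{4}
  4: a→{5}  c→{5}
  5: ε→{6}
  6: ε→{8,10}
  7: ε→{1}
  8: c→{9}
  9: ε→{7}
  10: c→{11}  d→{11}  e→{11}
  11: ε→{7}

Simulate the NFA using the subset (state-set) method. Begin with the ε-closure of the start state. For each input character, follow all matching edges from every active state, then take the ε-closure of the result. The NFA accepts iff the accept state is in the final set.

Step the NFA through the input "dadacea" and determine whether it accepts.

Answer: REJECT

Steps:
S₀ = ε-closure({0}) = {0,1,2}
'd' @ 1: {3,4}
'a' @ 2: {5,6,8,10}
'd' @ 3: {1,7,11}  ✓accept
'a' @ 4: {}  — state set empty
rest 'cea' ignored (set empty)
end set {} — state 1 not in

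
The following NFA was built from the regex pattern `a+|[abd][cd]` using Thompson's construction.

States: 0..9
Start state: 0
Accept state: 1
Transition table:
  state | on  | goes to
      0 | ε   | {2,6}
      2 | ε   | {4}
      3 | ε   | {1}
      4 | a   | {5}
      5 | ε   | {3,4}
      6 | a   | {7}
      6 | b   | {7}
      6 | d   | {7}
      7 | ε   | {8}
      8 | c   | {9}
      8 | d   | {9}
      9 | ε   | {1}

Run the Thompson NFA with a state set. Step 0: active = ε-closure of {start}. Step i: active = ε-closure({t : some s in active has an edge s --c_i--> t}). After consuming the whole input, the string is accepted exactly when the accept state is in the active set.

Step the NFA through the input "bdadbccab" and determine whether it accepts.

Answer: REJECT

Steps:
S₀ = ε-closure({0}) = {0,2,4,6}
'b' @ 1: {7,8}
'd' @ 2: {1,9}  ✓accept
'a' @ 3: {}  — dead — no transitions
rest 'dbccab' ignored (set empty)
end set {} — state 1 not in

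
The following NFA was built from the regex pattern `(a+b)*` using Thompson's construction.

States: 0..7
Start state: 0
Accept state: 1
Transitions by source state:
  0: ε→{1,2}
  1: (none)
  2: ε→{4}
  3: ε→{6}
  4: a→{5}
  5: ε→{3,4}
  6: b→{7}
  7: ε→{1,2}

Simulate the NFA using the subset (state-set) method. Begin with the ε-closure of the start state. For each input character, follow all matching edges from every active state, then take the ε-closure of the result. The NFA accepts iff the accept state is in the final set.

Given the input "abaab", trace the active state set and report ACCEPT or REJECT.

initial (ε-close {0}): {0,1,2,4}
'a' @ 1: {3,4,5,6}
'b' @ 2: {1,2,4,7}  [accepting]
'a' @ 3: {3,4,5,6}
'a' @ 4: {3,4,5,6}
'b' @ 5: {1,2,4,7}  [accepting]
final: {1,2,4,7}; accept 1 in set

Answer: ACCEPT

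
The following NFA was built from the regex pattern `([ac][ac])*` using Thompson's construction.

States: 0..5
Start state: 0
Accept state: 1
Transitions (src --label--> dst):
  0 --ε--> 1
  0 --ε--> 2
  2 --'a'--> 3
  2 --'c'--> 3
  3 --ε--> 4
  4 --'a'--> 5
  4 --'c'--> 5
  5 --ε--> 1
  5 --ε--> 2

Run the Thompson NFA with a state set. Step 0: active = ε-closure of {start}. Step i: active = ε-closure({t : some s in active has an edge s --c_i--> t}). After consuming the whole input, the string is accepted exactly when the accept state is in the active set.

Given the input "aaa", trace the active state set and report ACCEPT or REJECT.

S₀ = ε-closure({0}) = {0,1,2}
'a' @ 1: {3,4}
'a' @ 2: {1,2,5}  (accept∈set)
'a' @ 3: {3,4}
end set {3,4} — state 1 not in

Answer: REJECT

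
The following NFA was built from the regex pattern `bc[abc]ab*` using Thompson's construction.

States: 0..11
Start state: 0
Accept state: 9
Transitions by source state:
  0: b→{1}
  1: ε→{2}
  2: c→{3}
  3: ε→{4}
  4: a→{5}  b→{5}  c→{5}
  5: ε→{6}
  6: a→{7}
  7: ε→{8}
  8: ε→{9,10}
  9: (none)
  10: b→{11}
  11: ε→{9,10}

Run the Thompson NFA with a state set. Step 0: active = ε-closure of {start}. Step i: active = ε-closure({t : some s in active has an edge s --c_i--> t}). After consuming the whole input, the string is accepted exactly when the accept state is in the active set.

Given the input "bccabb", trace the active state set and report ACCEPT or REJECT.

S₀ = ε-closure({0}) = {0}
'b' @ 1: {1,2}
'c' @ 2: {3,4}
'c' @ 3: {5,6}
'a' @ 4: {7,8,9,10}  ✓accept
'b' @ 5: {9,10,11}  ✓accept
'b' @ 6: {9,10,11}  ✓accept
after full input: {9,10,11}  (accept=9 in)

Answer: ACCEPT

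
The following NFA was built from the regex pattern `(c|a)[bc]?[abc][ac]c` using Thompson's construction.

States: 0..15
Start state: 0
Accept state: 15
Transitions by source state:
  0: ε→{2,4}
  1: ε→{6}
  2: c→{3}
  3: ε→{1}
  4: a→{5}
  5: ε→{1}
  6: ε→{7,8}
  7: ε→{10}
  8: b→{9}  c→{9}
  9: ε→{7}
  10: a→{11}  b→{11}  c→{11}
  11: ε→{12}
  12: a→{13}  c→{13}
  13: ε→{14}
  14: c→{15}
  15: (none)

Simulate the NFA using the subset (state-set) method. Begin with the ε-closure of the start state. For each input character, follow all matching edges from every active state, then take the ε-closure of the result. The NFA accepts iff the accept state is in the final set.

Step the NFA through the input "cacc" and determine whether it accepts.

Answer: ACCEPT

Derivation:
initial (ε-close {0}): {0,2,4}
'c' @ 1: {1,3,6,7,8,10}
'a' @ 2: {11,12}
'c' @ 3: {13,14}
'c' @ 4: {15}  [accepting]
end set {15} — state 15 in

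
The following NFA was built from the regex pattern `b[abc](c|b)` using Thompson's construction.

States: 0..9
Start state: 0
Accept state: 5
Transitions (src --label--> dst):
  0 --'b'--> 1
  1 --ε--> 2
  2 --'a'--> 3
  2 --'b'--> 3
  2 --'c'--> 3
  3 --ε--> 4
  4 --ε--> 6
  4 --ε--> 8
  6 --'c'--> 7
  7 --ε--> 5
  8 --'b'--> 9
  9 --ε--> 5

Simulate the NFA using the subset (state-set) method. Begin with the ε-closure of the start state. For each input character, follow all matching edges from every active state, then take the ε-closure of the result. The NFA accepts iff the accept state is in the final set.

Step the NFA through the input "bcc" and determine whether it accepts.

initial (ε-close {0}): {0}
'b' @ 1: {1,2}
'c' @ 2: {3,4,6,8}
'c' @ 3: {5,7}  [accepting]
end set {5,7} — state 5 in

Answer: ACCEPT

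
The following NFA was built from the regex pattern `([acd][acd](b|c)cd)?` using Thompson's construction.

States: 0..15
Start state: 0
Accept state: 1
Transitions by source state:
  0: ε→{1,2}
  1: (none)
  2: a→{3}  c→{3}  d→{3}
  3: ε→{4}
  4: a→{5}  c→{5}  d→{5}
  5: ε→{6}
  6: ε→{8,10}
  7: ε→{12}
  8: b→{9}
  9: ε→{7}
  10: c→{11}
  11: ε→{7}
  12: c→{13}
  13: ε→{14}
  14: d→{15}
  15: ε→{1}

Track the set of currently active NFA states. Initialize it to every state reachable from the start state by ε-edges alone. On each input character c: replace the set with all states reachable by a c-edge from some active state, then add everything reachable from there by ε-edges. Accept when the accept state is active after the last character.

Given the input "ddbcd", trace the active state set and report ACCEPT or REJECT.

S₀ = ε-closure({0}) = {0,1,2}
'd' @ 1: {3,4}
'd' @ 2: {5,6,8,10}
'b' @ 3: {7,9,12}
'c' @ 4: {13,14}
'd' @ 5: {1,15}  (accept∈set)
end set {1,15} — state 1 in

Answer: ACCEPT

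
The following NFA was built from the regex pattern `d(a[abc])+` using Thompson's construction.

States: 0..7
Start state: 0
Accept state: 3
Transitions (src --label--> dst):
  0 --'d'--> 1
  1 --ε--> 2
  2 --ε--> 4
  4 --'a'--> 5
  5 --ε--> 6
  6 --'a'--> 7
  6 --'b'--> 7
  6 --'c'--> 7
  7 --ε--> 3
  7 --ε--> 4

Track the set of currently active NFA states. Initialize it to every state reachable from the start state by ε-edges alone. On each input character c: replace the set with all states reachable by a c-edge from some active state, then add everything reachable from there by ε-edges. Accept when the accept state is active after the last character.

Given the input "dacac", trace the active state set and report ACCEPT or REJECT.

Answer: ACCEPT

Derivation:
initial (ε-close {0}): {0}
'd' @ 1: {1,2,4}
'a' @ 2: {5,6}
'c' @ 3: {3,4,7}  ✓accept
'a' @ 4: {5,6}
'c' @ 5: {3,4,7}  ✓accept
final: {3,4,7}; accept 3 in set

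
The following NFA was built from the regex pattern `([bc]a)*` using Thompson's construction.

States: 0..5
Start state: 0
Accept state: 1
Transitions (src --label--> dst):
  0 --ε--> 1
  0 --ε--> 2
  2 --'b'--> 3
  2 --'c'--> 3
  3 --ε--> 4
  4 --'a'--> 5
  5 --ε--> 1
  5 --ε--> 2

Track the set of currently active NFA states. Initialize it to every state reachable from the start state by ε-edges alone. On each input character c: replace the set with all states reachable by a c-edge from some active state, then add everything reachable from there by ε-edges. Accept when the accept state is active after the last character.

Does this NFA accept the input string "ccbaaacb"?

start: ε-closure({0}) = {0,1,2}
'c' @ 1: {3,4}
'c' @ 2: {}  — no active states
rest 'baaacb' ignored (set empty)
end set {} — state 1 not in

Answer: REJECT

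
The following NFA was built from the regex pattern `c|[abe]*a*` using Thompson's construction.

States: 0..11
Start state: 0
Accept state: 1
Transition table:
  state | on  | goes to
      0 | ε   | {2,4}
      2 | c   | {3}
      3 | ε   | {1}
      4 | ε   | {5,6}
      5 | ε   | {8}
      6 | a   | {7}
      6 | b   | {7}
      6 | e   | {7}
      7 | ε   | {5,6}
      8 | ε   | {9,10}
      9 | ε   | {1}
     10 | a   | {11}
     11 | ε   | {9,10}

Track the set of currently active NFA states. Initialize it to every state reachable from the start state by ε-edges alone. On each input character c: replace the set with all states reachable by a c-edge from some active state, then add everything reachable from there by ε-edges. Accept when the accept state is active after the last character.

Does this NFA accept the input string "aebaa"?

Answer: ACCEPT

Steps:
S₀ = ε-closure({0}) = {0,1,2,4,5,6,8,9,10}
'a' @ 1: {1,5,6,7,8,9,10,11}  ✓accept
'e' @ 2: {1,5,6,7,8,9,10}  ✓accept
'b' @ 3: {1,5,6,7,8,9,10}  ✓accept
'a' @ 4: {1,5,6,7,8,9,10,11}  ✓accept
'a' @ 5: {1,5,6,7,8,9,10,11}  ✓accept
final: {1,5,6,7,8,9,10,11}; accept 1 in set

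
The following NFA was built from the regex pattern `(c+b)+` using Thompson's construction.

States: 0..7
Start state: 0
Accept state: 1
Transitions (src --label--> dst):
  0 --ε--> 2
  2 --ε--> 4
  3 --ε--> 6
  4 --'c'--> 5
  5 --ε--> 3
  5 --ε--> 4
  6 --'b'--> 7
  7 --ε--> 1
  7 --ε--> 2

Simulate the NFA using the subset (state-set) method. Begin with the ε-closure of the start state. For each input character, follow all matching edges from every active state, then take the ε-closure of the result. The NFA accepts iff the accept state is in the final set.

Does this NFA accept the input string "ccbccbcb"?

S₀ = ε-closure({0}) = {0,2,4}
'c' @ 1: {3,4,5,6}
'c' @ 2: {3,4,5,6}
'b' @ 3: {1,2,4,7}  ✓accept
'c' @ 4: {3,4,5,6}
'c' @ 5: {3,4,5,6}
'b' @ 6: {1,2,4,7}  ✓accept
'c' @ 7: {3,4,5,6}
'b' @ 8: {1,2,4,7}  ✓accept
after full input: {1,2,4,7}  (accept=1 in)

Answer: ACCEPT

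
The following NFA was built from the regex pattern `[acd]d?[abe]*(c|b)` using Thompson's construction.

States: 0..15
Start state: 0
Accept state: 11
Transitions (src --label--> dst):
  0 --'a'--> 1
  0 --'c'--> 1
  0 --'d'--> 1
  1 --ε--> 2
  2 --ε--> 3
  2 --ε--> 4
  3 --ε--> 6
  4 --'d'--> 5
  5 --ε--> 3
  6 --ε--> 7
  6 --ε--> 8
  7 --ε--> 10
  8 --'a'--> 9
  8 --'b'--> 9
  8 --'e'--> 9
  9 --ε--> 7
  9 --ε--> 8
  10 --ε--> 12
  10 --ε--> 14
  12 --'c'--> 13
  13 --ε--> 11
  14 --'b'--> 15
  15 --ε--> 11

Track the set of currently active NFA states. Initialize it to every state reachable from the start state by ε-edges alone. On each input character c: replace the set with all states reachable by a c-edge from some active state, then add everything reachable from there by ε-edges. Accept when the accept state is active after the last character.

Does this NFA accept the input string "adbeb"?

Answer: ACCEPT

Steps:
initial (ε-close {0}): {0}
'a' @ 1: {1,2,3,4,6,7,8,10,12,14}
'd' @ 2: {3,5,6,7,8,10,12,14}
'b' @ 3: {7,8,9,10,11,12,14,15}  (accept∈set)
'e' @ 4: {7,8,9,10,12,14}
'b' @ 5: {7,8,9,10,11,12,14,15}  (accept∈set)
after full input: {7,8,9,10,11,12,14,15}  (accept=11 in)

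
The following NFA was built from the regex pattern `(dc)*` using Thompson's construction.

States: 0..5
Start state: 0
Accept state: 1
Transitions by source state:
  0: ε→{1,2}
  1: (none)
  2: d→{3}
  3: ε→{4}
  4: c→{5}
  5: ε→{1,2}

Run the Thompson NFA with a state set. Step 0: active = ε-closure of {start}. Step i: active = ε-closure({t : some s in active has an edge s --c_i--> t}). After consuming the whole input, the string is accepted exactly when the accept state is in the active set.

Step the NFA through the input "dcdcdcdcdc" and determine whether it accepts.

S₀ = ε-closure({0}) = {0,1,2}
'd' @ 1: {3,4}
'c' @ 2: {1,2,5}  [accepting]
'd' @ 3: {3,4}
'c' @ 4: {1,2,5}  [accepting]
'd' @ 5: {3,4}
'c' @ 6: {1,2,5}  [accepting]
'd' @ 7: {3,4}
'c' @ 8: {1,2,5}  [accepting]
'd' @ 9: {3,4}
'c' @ 10: {1,2,5}  [accepting]
end set {1,2,5} — state 1 in

Answer: ACCEPT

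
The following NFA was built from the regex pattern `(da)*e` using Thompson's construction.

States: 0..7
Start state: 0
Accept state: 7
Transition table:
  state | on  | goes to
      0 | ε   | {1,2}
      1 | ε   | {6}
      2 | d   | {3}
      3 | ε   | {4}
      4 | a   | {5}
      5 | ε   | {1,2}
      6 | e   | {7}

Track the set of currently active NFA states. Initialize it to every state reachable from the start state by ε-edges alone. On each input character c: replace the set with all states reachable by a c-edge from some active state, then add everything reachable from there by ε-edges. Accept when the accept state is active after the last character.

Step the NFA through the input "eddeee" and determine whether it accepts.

initial (ε-close {0}): {0,1,2,6}
'e' @ 1: {7}  [accepting]
'd' @ 2: {}  — dead — no transitions
rest 'deee' ignored (set empty)
after full input: {}  (accept=7 not in)

Answer: REJECT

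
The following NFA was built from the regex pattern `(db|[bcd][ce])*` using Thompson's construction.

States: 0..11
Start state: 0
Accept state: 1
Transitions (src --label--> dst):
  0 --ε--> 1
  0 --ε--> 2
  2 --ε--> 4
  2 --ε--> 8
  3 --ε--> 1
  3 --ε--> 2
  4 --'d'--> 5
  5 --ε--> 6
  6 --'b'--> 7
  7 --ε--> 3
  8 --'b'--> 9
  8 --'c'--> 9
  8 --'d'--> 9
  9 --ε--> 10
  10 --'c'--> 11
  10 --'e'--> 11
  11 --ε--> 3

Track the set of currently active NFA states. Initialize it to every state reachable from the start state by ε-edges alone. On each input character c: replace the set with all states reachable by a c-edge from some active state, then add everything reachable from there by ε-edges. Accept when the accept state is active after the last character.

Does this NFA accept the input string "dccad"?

initial (ε-close {0}): {0,1,2,4,8}
'd' @ 1: {5,6,9,10}
'c' @ 2: {1,2,3,4,8,11}  (accept∈set)
'c' @ 3: {9,10}
'a' @ 4: {}  — state set empty
rest 'd' ignored (set empty)
final: {}; accept 1 not in set

Answer: REJECT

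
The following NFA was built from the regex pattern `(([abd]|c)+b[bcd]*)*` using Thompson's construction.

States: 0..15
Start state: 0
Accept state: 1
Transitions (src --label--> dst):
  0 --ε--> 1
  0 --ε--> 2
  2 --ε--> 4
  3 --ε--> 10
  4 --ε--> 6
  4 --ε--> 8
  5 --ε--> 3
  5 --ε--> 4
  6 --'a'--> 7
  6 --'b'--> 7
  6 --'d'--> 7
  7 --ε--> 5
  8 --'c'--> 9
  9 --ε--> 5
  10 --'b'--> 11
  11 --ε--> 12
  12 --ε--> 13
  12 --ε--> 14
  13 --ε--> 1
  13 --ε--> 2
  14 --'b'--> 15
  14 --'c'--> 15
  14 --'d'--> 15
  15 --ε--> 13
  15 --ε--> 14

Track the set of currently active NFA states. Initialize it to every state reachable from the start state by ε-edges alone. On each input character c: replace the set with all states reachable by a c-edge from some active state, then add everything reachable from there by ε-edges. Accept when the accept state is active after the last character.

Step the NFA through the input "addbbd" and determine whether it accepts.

initial (ε-close {0}): {0,1,2,4,6,8}
'a' @ 1: {3,4,5,6,7,8,10}
'd' @ 2: {3,4,5,6,7,8,10}
'd' @ 3: {3,4,5,6,7,8,10}
'b' @ 4: {1,2,3,4,5,6,7,8,10,11,12,13,14}  ✓accept
'b' @ 5: {1,2,3,4,5,6,7,8,10,11,12,13,14,15}  ✓accept
'd' @ 6: {1,2,3,4,5,6,7,8,10,13,14,15}  ✓accept
after full input: {1,2,3,4,5,6,7,8,10,13,14,15}  (accept=1 in)

Answer: ACCEPT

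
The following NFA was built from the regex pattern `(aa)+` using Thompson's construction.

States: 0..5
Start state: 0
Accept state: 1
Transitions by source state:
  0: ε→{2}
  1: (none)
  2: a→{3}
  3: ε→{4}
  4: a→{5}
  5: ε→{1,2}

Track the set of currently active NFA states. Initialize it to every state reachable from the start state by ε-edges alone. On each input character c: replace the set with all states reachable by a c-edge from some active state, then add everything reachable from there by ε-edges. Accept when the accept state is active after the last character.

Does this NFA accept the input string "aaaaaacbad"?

Answer: REJECT

Steps:
start: ε-closure({0}) = {0,2}
'a' @ 1: {3,4}
'a' @ 2: {1,2,5}  [accepting]
'a' @ 3: {3,4}
'a' @ 4: {1,2,5}  [accepting]
'a' @ 5: {3,4}
'a' @ 6: {1,2,5}  [accepting]
'c' @ 7: {}  — state set empty
rest 'bad' ignored (set empty)
after full input: {}  (accept=1 not in)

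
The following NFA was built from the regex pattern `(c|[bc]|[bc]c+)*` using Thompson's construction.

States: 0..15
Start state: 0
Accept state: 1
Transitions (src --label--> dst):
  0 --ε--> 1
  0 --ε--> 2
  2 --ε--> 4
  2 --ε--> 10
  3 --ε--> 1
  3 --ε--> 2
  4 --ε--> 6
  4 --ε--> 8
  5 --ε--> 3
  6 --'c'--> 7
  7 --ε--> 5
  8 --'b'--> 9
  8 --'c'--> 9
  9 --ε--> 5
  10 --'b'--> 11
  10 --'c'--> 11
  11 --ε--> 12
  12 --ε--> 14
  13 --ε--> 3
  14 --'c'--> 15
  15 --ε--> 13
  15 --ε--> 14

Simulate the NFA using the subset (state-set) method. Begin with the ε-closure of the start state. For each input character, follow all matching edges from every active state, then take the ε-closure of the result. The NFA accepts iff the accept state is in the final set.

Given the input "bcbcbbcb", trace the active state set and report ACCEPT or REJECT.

Answer: ACCEPT

Derivation:
start: ε-closure({0}) = {0,1,2,4,6,8,10}
'b' @ 1: {1,2,3,4,5,6,8,9,10,11,12,14}  ✓accept
'c' @ 2: {1,2,3,4,5,6,7,8,9,10,11,12,13,14,15}  ✓accept
'b' @ 3: {1,2,3,4,5,6,8,9,10,11,12,14}  ✓accept
'c' @ 4: {1,2,3,4,5,6,7,8,9,10,11,12,13,14,15}  ✓accept
'b' @ 5: {1,2,3,4,5,6,8,9,10,11,12,14}  ✓accept
'b' @ 6: {1,2,3,4,5,6,8,9,10,11,12,14}  ✓accept
'c' @ 7: {1,2,3,4,5,6,7,8,9,10,11,12,13,14,15}  ✓accept
'b' @ 8: {1,2,3,4,5,6,8,9,10,11,12,14}  ✓accept
final: {1,2,3,4,5,6,8,9,10,11,12,14}; accept 1 in set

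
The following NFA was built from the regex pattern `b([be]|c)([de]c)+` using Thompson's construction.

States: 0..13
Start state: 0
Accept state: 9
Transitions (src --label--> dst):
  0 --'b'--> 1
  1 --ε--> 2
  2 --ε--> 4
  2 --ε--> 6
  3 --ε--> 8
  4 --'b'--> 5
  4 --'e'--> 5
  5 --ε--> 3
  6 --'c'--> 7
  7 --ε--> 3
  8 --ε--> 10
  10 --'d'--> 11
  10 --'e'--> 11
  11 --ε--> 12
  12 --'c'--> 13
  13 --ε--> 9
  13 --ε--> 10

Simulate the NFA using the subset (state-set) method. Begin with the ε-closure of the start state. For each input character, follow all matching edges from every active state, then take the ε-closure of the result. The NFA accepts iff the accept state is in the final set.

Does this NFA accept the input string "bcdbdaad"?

S₀ = ε-closure({0}) = {0}
'b' @ 1: {1,2,4,6}
'c' @ 2: {3,7,8,10}
'd' @ 3: {11,12}
'b' @ 4: {}  — state set empty
rest 'daad' ignored (set empty)
after full input: {}  (accept=9 not in)

Answer: REJECT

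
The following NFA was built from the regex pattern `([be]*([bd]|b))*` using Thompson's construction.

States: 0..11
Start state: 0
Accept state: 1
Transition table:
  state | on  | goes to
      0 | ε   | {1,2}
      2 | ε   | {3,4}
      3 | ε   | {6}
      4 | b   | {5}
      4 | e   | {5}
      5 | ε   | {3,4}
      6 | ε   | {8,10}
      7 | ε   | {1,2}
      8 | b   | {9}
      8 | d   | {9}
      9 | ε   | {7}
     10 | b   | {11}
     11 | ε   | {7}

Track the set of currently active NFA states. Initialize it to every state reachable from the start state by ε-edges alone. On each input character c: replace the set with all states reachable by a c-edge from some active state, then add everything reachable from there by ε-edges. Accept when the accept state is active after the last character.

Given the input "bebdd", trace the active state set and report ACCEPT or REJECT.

start: ε-closure({0}) = {0,1,2,3,4,6,8,10}
'b' @ 1: {1,2,3,4,5,6,7,8,9,10,11}  ✓accept
'e' @ 2: {3,4,5,6,8,10}
'b' @ 3: {1,2,3,4,5,6,7,8,9,10,11}  ✓accept
'd' @ 4: {1,2,3,4,6,7,8,9,10}  ✓accept
'd' @ 5: {1,2,3,4,6,7,8,9,10}  ✓accept
end set {1,2,3,4,6,7,8,9,10} — state 1 in

Answer: ACCEPT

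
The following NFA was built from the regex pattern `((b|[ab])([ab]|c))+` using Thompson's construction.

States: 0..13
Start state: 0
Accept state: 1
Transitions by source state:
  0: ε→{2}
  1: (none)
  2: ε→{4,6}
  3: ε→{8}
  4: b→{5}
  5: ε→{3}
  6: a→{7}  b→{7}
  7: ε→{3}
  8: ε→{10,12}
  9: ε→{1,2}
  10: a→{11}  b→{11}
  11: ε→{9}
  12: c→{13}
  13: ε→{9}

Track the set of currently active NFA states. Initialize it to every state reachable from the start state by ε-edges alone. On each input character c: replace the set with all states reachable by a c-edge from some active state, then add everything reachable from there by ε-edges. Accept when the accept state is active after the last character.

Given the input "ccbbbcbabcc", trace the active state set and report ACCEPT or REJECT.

S₀ = ε-closure({0}) = {0,2,4,6}
'c' @ 1: {}  — no active states
rest 'cbbbcbabcc' ignored (set empty)
after full input: {}  (accept=1 not in)

Answer: REJECT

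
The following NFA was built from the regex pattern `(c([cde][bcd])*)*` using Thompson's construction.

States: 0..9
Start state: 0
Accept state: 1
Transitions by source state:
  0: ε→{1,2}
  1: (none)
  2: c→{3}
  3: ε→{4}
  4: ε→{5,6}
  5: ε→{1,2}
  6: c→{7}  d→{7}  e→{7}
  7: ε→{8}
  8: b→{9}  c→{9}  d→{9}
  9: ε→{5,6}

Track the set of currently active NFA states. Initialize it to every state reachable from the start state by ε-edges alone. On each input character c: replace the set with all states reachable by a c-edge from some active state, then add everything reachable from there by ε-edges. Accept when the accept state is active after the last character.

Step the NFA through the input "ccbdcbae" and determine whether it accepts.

start: ε-closure({0}) = {0,1,2}
'c' @ 1: {1,2,3,4,5,6}  ✓accept
'c' @ 2: {1,2,3,4,5,6,7,8}  ✓accept
'b' @ 3: {1,2,5,6,9}  ✓accept
'd' @ 4: {7,8}
'c' @ 5: {1,2,5,6,9}  ✓accept
'b' @ 6: {}  — dead — no transitions
rest 'ae' ignored (set empty)
after full input: {}  (accept=1 not in)

Answer: REJECT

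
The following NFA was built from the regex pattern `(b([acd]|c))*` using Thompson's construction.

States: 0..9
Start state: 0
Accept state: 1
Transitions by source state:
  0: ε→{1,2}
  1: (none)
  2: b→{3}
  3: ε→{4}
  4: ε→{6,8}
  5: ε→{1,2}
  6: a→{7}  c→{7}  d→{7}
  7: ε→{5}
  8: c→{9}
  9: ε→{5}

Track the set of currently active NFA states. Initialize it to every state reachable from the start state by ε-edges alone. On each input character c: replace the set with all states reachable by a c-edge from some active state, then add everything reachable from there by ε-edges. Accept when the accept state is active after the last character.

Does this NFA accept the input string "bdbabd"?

initial (ε-close {0}): {0,1,2}
'b' @ 1: {3,4,6,8}
'd' @ 2: {1,2,5,7}  ✓accept
'b' @ 3: {3,4,6,8}
'a' @ 4: {1,2,5,7}  ✓accept
'b' @ 5: {3,4,6,8}
'd' @ 6: {1,2,5,7}  ✓accept
end set {1,2,5,7} — state 1 in

Answer: ACCEPT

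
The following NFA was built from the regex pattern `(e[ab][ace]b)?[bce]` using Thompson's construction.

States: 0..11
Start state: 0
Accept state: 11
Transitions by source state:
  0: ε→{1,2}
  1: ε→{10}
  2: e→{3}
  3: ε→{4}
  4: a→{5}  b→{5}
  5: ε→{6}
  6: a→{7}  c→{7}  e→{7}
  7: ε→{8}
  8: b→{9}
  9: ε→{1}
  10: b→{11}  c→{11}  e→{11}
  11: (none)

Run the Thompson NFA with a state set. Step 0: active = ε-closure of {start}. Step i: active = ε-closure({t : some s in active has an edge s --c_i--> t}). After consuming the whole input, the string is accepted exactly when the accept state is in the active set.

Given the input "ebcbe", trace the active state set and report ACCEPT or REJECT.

initial (ε-close {0}): {0,1,2,10}
'e' @ 1: {3,4,11}  (accept∈set)
'b' @ 2: {5,6}
'c' @ 3: {7,8}
'b' @ 4: {1,9,10}
'e' @ 5: {11}  (accept∈set)
final: {11}; accept 11 in set

Answer: ACCEPT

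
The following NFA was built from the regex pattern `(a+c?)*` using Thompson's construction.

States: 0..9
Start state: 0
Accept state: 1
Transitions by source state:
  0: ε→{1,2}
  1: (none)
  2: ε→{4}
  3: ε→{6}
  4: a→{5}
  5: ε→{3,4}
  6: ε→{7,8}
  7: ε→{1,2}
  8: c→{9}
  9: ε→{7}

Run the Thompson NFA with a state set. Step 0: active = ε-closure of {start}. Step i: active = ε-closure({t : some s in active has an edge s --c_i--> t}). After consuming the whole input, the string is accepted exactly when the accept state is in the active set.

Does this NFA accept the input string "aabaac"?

Answer: REJECT

Derivation:
S₀ = ε-closure({0}) = {0,1,2,4}
'a' @ 1: {1,2,3,4,5,6,7,8}  ✓accept
'a' @ 2: {1,2,3,4,5,6,7,8}  ✓accept
'b' @ 3: {}  — dead — no transitions
rest 'aac' ignored (set empty)
end set {} — state 1 not in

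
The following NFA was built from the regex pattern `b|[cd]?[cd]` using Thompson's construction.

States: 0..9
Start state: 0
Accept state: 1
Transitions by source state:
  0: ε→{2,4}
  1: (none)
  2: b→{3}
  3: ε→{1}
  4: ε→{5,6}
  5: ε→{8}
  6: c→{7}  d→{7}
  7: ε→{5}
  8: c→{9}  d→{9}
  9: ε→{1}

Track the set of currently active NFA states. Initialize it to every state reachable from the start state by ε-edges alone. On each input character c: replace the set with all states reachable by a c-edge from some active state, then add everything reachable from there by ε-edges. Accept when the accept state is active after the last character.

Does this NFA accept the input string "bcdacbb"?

Answer: REJECT

Trace:
initial (ε-close {0}): {0,2,4,5,6,8}
'b' @ 1: {1,3}  ✓accept
'c' @ 2: {}  — dead — no transitions
rest 'dacbb' ignored (set empty)
end set {} — state 1 not in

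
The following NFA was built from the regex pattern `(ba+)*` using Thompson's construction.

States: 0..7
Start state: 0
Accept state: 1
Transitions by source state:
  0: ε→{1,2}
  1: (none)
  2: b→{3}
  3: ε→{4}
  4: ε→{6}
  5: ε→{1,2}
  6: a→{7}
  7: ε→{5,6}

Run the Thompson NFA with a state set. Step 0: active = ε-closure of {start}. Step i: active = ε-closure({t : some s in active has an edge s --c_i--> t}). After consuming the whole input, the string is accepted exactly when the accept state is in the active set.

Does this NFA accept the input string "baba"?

Answer: ACCEPT

Derivation:
initial (ε-close {0}): {0,1,2}
'b' @ 1: {3,4,6}
'a' @ 2: {1,2,5,6,7}  [accepting]
'b' @ 3: {3,4,6}
'a' @ 4: {1,2,5,6,7}  [accepting]
final: {1,2,5,6,7}; accept 1 in set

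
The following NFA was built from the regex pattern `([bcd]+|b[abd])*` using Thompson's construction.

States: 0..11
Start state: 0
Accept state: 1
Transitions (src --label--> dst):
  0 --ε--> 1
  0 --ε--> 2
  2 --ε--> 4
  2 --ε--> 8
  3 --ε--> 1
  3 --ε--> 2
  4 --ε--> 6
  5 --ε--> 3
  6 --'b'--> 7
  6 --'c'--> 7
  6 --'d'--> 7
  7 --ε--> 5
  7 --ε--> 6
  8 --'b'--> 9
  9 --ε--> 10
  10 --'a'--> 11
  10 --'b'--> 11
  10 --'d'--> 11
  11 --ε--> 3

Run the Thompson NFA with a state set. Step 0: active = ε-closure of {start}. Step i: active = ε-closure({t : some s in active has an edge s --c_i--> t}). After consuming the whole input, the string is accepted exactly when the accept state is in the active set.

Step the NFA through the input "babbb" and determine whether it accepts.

S₀ = ε-closure({0}) = {0,1,2,4,6,8}
'b' @ 1: {1,2,3,4,5,6,7,8,9,10}  [accepting]
'a' @ 2: {1,2,3,4,6,8,11}  [accepting]
'b' @ 3: {1,2,3,4,5,6,7,8,9,10}  [accepting]
'b' @ 4: {1,2,3,4,5,6,7,8,9,10,11}  [accepting]
'b' @ 5: {1,2,3,4,5,6,7,8,9,10,11}  [accepting]
after full input: {1,2,3,4,5,6,7,8,9,10,11}  (accept=1 in)

Answer: ACCEPT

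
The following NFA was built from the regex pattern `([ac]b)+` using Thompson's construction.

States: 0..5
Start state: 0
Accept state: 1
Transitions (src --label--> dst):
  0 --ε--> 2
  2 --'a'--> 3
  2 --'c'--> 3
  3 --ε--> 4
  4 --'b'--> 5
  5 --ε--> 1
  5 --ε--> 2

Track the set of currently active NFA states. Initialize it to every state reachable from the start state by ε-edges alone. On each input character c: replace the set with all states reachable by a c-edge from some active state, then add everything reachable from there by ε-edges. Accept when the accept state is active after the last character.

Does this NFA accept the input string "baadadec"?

S₀ = ε-closure({0}) = {0,2}
'b' @ 1: {}  — no active states
rest 'aadadec' ignored (set empty)
end set {} — state 1 not in

Answer: REJECT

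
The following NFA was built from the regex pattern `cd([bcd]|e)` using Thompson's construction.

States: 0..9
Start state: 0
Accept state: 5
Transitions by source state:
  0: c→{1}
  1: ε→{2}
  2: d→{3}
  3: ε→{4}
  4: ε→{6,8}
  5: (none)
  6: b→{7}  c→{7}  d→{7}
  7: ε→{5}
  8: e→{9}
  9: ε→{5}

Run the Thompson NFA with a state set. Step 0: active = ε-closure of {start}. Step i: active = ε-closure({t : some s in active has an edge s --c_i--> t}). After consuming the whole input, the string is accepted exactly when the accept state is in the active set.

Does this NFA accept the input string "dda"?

Answer: REJECT

Derivation:
initial (ε-close {0}): {0}
'd' @ 1: {}  — dead — no transitions
rest 'da' ignored (set empty)
after full input: {}  (accept=5 not in)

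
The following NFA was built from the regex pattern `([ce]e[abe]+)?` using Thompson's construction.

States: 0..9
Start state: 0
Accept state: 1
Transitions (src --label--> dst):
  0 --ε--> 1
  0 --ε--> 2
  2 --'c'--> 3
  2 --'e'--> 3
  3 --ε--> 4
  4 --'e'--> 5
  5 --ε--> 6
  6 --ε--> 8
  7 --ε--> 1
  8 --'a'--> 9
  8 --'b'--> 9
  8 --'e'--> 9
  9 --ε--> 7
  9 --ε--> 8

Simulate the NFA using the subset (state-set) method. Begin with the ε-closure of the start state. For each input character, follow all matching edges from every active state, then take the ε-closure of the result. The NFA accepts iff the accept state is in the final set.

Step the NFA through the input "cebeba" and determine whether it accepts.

Answer: ACCEPT

Steps:
start: ε-closure({0}) = {0,1,2}
'c' @ 1: {3,4}
'e' @ 2: {5,6,8}
'b' @ 3: {1,7,8,9}  ✓accept
'e' @ 4: {1,7,8,9}  ✓accept
'b' @ 5: {1,7,8,9}  ✓accept
'a' @ 6: {1,7,8,9}  ✓accept
end set {1,7,8,9} — state 1 in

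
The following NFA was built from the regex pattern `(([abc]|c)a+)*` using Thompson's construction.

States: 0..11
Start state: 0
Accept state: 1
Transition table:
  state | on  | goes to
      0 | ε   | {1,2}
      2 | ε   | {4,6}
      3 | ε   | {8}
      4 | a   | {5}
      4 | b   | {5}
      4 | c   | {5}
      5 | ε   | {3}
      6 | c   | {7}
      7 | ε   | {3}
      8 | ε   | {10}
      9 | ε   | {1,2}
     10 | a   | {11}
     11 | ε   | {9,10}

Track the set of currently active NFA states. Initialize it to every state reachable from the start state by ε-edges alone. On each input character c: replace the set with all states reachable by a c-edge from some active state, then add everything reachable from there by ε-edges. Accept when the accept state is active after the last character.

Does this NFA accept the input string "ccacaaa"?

start: ε-closure({0}) = {0,1,2,4,6}
'c' @ 1: {3,5,7,8,10}
'c' @ 2: {}  — no active states
rest 'acaaa' ignored (set empty)
after full input: {}  (accept=1 not in)

Answer: REJECT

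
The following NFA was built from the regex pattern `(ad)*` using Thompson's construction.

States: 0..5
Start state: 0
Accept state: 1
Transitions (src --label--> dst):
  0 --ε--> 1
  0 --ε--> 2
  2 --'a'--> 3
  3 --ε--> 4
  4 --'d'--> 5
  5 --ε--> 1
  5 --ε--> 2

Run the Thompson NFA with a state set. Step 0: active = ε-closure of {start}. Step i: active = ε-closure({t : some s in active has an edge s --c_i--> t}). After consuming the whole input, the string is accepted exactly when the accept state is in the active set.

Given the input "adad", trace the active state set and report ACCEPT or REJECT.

Answer: ACCEPT

Trace:
S₀ = ε-closure({0}) = {0,1,2}
'a' @ 1: {3,4}
'd' @ 2: {1,2,5}  [accepting]
'a' @ 3: {3,4}
'd' @ 4: {1,2,5}  [accepting]
end set {1,2,5} — state 1 in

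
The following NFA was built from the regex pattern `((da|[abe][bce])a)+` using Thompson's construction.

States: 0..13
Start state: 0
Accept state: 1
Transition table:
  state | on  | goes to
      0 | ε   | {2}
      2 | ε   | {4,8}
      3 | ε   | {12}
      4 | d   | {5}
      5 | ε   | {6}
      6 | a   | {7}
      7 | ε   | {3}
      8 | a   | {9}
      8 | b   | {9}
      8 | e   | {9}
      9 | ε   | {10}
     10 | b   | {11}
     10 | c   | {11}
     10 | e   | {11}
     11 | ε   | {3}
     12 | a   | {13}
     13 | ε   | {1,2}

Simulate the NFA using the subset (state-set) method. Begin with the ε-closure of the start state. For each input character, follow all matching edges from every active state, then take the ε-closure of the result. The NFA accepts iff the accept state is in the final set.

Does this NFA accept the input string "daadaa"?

S₀ = ε-closure({0}) = {0,2,4,8}
'd' @ 1: {5,6}
'a' @ 2: {3,7,12}
'a' @ 3: {1,2,4,8,13}  (accept∈set)
'd' @ 4: {5,6}
'a' @ 5: {3,7,12}
'a' @ 6: {1,2,4,8,13}  (accept∈set)
end set {1,2,4,8,13} — state 1 in

Answer: ACCEPT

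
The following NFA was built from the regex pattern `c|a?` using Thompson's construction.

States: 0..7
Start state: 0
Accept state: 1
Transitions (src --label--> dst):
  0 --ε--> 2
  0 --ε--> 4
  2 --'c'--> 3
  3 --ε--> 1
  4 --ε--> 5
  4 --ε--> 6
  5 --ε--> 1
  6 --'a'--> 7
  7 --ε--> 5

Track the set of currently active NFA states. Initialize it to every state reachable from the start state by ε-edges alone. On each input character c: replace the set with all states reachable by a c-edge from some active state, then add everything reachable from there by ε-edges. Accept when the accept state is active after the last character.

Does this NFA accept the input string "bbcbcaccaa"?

start: ε-closure({0}) = {0,1,2,4,5,6}
'b' @ 1: {}  — state set empty
rest 'bcbcaccaa' ignored (set empty)
final: {}; accept 1 not in set

Answer: REJECT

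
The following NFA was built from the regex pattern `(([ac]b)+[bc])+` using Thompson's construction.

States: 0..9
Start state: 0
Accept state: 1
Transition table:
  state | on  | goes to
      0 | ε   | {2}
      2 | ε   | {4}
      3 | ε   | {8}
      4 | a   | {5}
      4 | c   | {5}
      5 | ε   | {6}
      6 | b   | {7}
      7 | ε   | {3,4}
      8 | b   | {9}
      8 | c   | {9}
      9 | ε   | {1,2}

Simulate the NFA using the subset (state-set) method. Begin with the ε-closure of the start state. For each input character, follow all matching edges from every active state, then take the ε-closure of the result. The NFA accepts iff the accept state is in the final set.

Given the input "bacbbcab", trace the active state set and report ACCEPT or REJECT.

start: ε-closure({0}) = {0,2,4}
'b' @ 1: {}  — state set empty
rest 'acbbcab' ignored (set empty)
final: {}; accept 1 not in set

Answer: REJECT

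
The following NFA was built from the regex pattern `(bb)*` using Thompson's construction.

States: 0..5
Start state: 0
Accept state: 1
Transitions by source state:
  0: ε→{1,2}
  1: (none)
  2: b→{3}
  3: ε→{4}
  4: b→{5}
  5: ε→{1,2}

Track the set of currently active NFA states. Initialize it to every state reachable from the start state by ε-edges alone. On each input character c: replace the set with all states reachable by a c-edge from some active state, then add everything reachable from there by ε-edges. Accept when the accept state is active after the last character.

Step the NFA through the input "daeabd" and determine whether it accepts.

Answer: REJECT

Trace:
S₀ = ε-closure({0}) = {0,1,2}
'd' @ 1: {}  — dead — no transitions
rest 'aeabd' ignored (set empty)
final: {}; accept 1 not in set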